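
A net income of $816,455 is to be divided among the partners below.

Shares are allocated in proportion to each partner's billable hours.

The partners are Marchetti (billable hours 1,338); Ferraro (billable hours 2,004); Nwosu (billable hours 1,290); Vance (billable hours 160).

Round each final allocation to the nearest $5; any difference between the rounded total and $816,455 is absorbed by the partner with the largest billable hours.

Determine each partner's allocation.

Marchetti: $227,965 · Ferraro: $341,440 · Nwosu: $219,790 · Vance: $27,260

Combined billable hours = 1,338 + 2,004 + 1,290 + 160 = 4,792.
Pro-rata amounts: Marchetti 227,966.78; Ferraro 341,439.03; Nwosu 219,788.60; Vance 27,260.60.
After rounding ($5): Marchetti $227,965; Ferraro $341,440; Nwosu $219,790; Vance $27,260. Sum = $816,455.
Sum already equals the total — no adjustment.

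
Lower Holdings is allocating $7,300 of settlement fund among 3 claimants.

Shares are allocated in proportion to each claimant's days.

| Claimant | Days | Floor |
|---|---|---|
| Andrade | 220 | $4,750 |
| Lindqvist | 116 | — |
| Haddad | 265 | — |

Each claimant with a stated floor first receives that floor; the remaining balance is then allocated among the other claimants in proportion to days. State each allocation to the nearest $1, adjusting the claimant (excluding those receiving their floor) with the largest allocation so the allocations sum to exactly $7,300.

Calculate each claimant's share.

Guaranteed amounts: Andrade $4,750. Balance $2,550.
Balance split over remaining days 381: Lindqvist 776.38 → $776; Haddad 1,773.62 → $1,774.

Andrade: $4,750; Lindqvist: $776; Haddad: $1,774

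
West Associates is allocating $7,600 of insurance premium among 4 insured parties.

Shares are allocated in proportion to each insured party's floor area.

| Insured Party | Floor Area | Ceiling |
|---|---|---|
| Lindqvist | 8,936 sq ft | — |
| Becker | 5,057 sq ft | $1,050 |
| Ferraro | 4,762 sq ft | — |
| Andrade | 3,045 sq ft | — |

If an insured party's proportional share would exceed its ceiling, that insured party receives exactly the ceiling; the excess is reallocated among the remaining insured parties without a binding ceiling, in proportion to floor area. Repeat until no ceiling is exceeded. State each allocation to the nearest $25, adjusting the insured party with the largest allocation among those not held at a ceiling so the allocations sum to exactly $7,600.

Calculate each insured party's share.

Lindqvist: $3,475 | Becker: $1,050 | Ferraro: $1,875 | Andrade: $1,200

Floor area total: 21,800.
Pro-rata shares before constraints: Lindqvist 3,115.30; Becker 1,762.99; Ferraro 1,660.15; Andrade 1,061.56.
Capped: Becker ($1,050); remaining pool $6,550 reallocated over remaining floor area 16,743.
Remaining shares: Lindqvist 3,495.84 → $3,500; Ferraro 1,862.93 → $1,875; Andrade 1,191.23 → $1,200.
Rounding difference −$25 applied to Lindqvist → $3,475.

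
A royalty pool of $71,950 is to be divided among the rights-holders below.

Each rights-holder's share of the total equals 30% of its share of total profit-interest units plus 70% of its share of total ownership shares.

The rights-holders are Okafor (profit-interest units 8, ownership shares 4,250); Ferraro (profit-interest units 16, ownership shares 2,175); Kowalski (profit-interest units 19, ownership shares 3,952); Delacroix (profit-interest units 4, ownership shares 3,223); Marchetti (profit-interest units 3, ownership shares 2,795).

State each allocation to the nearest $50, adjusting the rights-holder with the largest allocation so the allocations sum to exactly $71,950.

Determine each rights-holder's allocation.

Okafor: $16,500 | Ferraro: $13,600 | Kowalski: $20,300 | Delacroix: $11,650 | Marchetti: $9,900

Totals — profit-interest units 50, ownership shares 16,395.
Blended shares (30% profit-interest units + 70% ownership shares): Okafor 0.2295; Ferraro 0.1889; Kowalski 0.2827; Delacroix 0.1616; Marchetti 0.1373.
Unrounded shares: Okafor 16,509.49; Ferraro 13,588.74; Kowalski 20,342.74; Delacroix 11,627.77; Marchetti 9,881.26.
At nearest $50: Okafor $16,500; Ferraro $13,600; Kowalski $20,350; Delacroix $11,650; Marchetti $9,900. Sum = $72,000.
Difference $71,950 − $72,000 = −$50 applied to largest allocation (Kowalski): Kowalski becomes $20,300.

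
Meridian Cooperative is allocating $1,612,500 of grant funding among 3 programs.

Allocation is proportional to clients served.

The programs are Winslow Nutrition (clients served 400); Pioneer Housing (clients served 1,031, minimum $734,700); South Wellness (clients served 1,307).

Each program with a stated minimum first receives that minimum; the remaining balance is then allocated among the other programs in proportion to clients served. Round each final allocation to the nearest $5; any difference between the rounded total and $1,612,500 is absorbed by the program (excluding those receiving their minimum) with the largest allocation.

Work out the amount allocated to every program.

Winslow Nutrition: $205,695 · Pioneer Housing: $734,700 · South Wellness: $672,105

Minimums first: Pioneer Housing $734,700. Residual $877,800.
Residual split over remaining clients served 1,707: Winslow Nutrition 205,694.20 → $205,695; South Wellness 672,105.80 → $672,105.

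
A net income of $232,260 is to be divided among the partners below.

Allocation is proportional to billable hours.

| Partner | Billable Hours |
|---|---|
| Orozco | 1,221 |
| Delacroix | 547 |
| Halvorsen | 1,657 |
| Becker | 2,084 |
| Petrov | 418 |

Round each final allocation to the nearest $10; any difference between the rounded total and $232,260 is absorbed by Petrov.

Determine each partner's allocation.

Sum of billable hours: 5,927.
Unrounded shares: Orozco 1,221/5,927 × $232,260 = 47,847.05; Delacroix 547/5,927 × $232,260 = 21,435.16; Halvorsen 1,657/5,927 × $232,260 = 64,932.48; Becker 2,084/5,927 × $232,260 = 81,665.23; Petrov 418/5,927 × $232,260 = 16,380.07.
At nearest $10: Orozco $47,850; Delacroix $21,440; Halvorsen $64,930; Becker $81,670; Petrov $16,380. Sum = $232,270.
Difference $232,260 − $232,270 = −$10 applied to Petrov: Petrov becomes $16,370.

Orozco: $47,850 · Delacroix: $21,440 · Halvorsen: $64,930 · Becker: $81,670 · Petrov: $16,370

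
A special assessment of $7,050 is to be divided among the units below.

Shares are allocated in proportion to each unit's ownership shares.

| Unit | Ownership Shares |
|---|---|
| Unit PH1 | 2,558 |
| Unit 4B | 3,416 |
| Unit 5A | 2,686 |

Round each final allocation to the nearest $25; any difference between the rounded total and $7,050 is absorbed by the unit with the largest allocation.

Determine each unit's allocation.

Unit PH1: $2,075 | Unit 4B: $2,800 | Unit 5A: $2,175

Total ownership shares = 8,660.
Unrounded shares: Unit PH1 2,558/8,660 × $7,050 = 2,082.44; Unit 4B 3,416/8,660 × $7,050 = 2,780.92; Unit 5A 2,686/8,660 × $7,050 = 2,186.64.
After rounding ($25): Unit PH1 $2,075; Unit 4B $2,775; Unit 5A $2,175. Sum = $7,025.
Difference $7,050 − $7,025 = +$25 applied to largest allocation (Unit 4B): Unit 4B becomes $2,800.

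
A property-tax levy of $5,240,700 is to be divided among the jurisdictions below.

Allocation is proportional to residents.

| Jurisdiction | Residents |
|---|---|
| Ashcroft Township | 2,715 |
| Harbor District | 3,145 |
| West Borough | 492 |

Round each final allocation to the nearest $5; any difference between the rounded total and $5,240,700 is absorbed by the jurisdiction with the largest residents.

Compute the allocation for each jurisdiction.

Ashcroft Township: $2,240,005 | Harbor District: $2,594,770 | West Borough: $405,925

Residents total: 2,715 + 3,145 + 492 = 6,352.
Unrounded shares: Ashcroft Township 2,240,003.23; Harbor District 2,594,773.54; West Borough 405,923.24.
At nearest $5: Ashcroft Township $2,240,005; Harbor District $2,594,775; West Borough $405,925. Sum = $5,240,705.
Difference $5,240,700 − $5,240,705 = −$5 applied to largest residents (Harbor District): Harbor District becomes $2,594,770.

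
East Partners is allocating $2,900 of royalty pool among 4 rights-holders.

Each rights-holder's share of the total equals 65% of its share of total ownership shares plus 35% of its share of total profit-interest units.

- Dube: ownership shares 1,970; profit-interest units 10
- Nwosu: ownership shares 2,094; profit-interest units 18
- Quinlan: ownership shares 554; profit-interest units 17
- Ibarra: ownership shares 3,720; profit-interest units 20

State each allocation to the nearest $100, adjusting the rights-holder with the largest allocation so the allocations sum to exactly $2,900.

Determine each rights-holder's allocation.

Ownership shares total 8,338; profit-interest units total 65.
Composite weights (65% ownership shares + 35% profit-interest units): Dube 0.2074; Nwosu 0.2602; Quinlan 0.1347; Ibarra 0.3977.
Proportional shares: Dube 601.52; Nwosu 754.47; Quinlan 390.71; Ibarra 1,153.30.
After rounding ($100): Dube $600; Nwosu $800; Quinlan $400; Ibarra $1,200. Sum = $3,000.
Difference $2,900 − $3,000 = −$100 applied to largest allocation (Ibarra): Ibarra becomes $1,100.

Dube: $600; Nwosu: $800; Quinlan: $400; Ibarra: $1,100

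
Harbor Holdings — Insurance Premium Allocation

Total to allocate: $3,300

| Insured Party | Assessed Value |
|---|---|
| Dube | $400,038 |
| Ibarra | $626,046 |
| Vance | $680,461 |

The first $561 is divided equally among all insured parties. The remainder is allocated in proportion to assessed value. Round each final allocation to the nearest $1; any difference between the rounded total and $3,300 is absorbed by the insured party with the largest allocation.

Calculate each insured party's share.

Equal tier: $561 ÷ 3 = $187 apiece.
Remainder $2,739 by assessed value (total 1,706,545): Dube 642.06 → $642; Ibarra 1,004.80 → $1,005; Vance 1,092.14 → $1,092.
Totals: Dube $187 + $642 = $829; Ibarra $187 + $1,005 = $1,192; Vance $187 + $1,092 = $1,279.

Dube: $829 | Ibarra: $1,192 | Vance: $1,279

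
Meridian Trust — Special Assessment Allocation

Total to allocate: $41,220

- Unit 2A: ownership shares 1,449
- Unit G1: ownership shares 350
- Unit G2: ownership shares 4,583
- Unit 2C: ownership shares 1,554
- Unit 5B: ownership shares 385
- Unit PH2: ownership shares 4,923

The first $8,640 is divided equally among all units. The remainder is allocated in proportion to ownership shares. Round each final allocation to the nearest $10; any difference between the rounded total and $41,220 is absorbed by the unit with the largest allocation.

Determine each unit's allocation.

Equal tier: $8,640 ÷ 6 = $1,440 apiece.
Remainder $32,580 by ownership shares (total 13,244): Unit 2A 3,564.51 → $3,560; Unit G1 860.99 → $860; Unit G2 11,274.10 → $11,270; Unit 2C 3,822.81 → $3,820; Unit 5B 947.09 → $950; Unit PH2 12,110.49 → $12,110.
Rounding difference +$10 on remainder applied to Unit PH2.
Totals: Unit 2A $1,440 + $3,560 = $5,000; Unit G1 $1,440 + $860 = $2,300; Unit G2 $1,440 + $11,270 = $12,710; Unit 2C $1,440 + $3,820 = $5,260; Unit 5B $1,440 + $950 = $2,390; Unit PH2 $1,440 + $12,120 = $13,560.

Unit 2A: $5,000; Unit G1: $2,300; Unit G2: $12,710; Unit 2C: $5,260; Unit 5B: $2,390; Unit PH2: $13,560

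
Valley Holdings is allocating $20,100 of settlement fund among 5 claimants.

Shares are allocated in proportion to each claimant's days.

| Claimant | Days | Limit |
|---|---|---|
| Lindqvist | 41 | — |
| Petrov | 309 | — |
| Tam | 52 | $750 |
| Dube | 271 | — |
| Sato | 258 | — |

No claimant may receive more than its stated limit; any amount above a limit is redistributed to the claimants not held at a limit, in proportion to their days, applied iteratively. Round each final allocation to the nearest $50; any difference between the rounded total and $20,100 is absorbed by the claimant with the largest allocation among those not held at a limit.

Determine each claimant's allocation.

Combined days = 931.
Proportional shares (ignoring caps): Lindqvist 885.18; Petrov 6,671.21; Tam 1,122.66; Dube 5,850.81; Sato 5,570.14.
Capped: Tam ($750); residual $19,350 reallocated over remaining days 879.
Redistributed shares: Lindqvist 902.56 → $900; Petrov 6,802.22 → $6,800; Dube 5,965.70 → $5,950; Sato 5,679.52 → $5,700.

Lindqvist: $900 · Petrov: $6,800 · Tam: $750 · Dube: $5,950 · Sato: $5,700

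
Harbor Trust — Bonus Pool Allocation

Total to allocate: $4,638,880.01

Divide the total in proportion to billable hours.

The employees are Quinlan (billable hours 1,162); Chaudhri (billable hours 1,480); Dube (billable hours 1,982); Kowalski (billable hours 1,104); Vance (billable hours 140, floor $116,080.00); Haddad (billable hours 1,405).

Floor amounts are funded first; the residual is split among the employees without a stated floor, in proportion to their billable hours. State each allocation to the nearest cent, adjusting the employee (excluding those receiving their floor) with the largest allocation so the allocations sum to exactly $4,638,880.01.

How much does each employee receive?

Quinlan: $736,785.87 · Chaudhri: $938,419.18 · Dube: $1,256,720.83 · Kowalski: $700,009.98 · Vance: $116,080.00 · Haddad: $890,864.15

Minimums first: Vance $116,080.00. Balance $4,522,800.01.
Balance split over remaining billable hours 7,133: Quinlan 736,785.8701 → $736,785.87; Chaudhri 938,419.1805 → $938,419.18; Dube 1,256,720.8215 → $1,256,720.82; Kowalski 700,009.9833 → $700,009.98; Haddad 890,864.1545 → $890,864.15.
Rounding difference +$0.01 applied to Dube → $1,256,720.83.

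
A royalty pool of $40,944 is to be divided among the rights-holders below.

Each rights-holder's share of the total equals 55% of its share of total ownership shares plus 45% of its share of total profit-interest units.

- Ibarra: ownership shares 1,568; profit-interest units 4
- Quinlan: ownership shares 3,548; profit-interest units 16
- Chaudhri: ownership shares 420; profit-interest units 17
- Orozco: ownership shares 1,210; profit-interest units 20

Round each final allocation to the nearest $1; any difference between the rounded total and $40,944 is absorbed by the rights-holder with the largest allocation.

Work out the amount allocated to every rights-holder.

Ibarra: $6,527 | Quinlan: $17,016 | Chaudhri: $6,897 | Orozco: $10,504

Totals — ownership shares 6,746, profit-interest units 57.
Combined weights (55% ownership shares + 45% profit-interest units): Ibarra 0.1594; Quinlan 0.4156; Chaudhri 0.1685; Orozco 0.2565.
Raw shares: Ibarra 6,527.20; Quinlan 17,015.65; Chaudhri 6,897.14; Orozco 10,504.01.
At nearest $1: Ibarra $6,527; Quinlan $17,016; Chaudhri $6,897; Orozco $10,504. Sum = $40,944.
No rounding difference to absorb.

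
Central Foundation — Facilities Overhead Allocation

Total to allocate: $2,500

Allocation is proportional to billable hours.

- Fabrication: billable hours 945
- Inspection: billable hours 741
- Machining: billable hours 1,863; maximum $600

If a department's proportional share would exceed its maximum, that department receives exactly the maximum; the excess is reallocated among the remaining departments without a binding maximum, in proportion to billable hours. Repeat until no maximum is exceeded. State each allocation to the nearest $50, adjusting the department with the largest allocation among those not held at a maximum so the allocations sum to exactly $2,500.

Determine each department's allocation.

Fabrication: $1,050 | Inspection: $850 | Machining: $600

Combined billable hours = 3,549.
Unconstrained shares: Fabrication 665.68; Inspection 521.98; Machining 1,312.34.
Held at cap: Machining ($600); balance $1,900 reallocated over remaining billable hours 1,686.
Shares after redistribution: Fabrication 1,064.95 → $1,050; Inspection 835.05 → $850.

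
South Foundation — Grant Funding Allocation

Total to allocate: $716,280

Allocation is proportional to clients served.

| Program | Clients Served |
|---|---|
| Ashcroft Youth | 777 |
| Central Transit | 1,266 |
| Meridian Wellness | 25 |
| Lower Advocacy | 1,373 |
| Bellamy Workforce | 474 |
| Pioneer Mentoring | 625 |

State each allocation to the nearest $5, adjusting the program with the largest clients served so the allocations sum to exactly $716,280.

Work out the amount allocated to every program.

Combined clients served = 4,540.
Pro-rata amounts: Ashcroft Youth 777/4,540 × $716,280 = 122,588.01; Central Transit 1,266/4,540 × $716,280 = 199,737.99; Meridian Wellness 25/4,540 × $716,280 = 3,944.27; Lower Advocacy 1,373/4,540 × $716,280 = 216,619.48; Bellamy Workforce 474/4,540 × $716,280 = 74,783.42; Pioneer Mentoring 625/4,540 × $716,280 = 98,606.83.
After rounding ($5): Ashcroft Youth $122,590; Central Transit $199,740; Meridian Wellness $3,945; Lower Advocacy $216,620; Bellamy Workforce $74,785; Pioneer Mentoring $98,605. Sum = $716,285.
Difference $716,280 − $716,285 = −$5 applied to largest clients served (Lower Advocacy): Lower Advocacy becomes $216,615.

Ashcroft Youth: $122,590 · Central Transit: $199,740 · Meridian Wellness: $3,945 · Lower Advocacy: $216,615 · Bellamy Workforce: $74,785 · Pioneer Mentoring: $98,605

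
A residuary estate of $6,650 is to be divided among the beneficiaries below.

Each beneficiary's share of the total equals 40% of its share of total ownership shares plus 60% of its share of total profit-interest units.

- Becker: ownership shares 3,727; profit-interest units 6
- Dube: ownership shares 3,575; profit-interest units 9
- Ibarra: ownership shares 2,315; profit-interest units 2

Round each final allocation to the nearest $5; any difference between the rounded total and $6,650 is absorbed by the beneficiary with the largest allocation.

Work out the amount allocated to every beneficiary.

Becker: $2,440 | Dube: $3,100 | Ibarra: $1,110

Totals — ownership shares 9,617, profit-interest units 17.
Composite weights (40% ownership shares + 60% profit-interest units): Becker 0.3668; Dube 0.4663; Ibarra 0.1669.
Pro-rata amounts: Becker 2,439.10; Dube 3,101.17; Ibarra 1,109.73.
Rounded to nearest $5: Becker $2,440; Dube $3,100; Ibarra $1,110. Sum = $6,650.
Rounded total matches; no reconciliation needed.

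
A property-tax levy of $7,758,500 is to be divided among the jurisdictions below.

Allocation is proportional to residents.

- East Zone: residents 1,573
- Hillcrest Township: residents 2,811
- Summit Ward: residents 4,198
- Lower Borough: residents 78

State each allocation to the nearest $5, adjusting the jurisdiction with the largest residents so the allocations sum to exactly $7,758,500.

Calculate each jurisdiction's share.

East Zone: $1,409,250; Hillcrest Township: $2,518,375; Summit Ward: $3,760,995; Lower Borough: $69,880

Residents total: 8,660.
Pro-rata amounts: East Zone 1,573/8,660 × $7,758,500 = 1,409,251.79; Hillcrest Township 2,811/8,660 × $7,758,500 = 2,518,376.85; Summit Ward 4,198/8,660 × $7,758,500 = 3,760,991.11; Lower Borough 78/8,660 × $7,758,500 = 69,880.25.
Rounded to nearest $5: East Zone $1,409,250; Hillcrest Township $2,518,375; Summit Ward $3,760,990; Lower Borough $69,880. Sum = $7,758,495.
Difference $7,758,500 − $7,758,495 = +$5 applied to largest residents (Summit Ward): Summit Ward becomes $3,760,995.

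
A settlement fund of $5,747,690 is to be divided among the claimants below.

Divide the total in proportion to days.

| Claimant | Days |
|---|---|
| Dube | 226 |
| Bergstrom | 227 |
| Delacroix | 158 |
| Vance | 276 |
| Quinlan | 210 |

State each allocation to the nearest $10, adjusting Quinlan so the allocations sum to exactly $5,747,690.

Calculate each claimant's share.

Combined days = 1,097.
Pro-rata amounts: Dube 226/1,097 × $5,747,690 = 1,184,118.45; Bergstrom 227/1,097 × $5,747,690 = 1,189,357.91; Delacroix 158/1,097 × $5,747,690 = 827,835.02; Vance 276/1,097 × $5,747,690 = 1,446,091.56; Quinlan 210/1,097 × $5,747,690 = 1,100,287.06.
Rounded to nearest $10: Dube $1,184,120; Bergstrom $1,189,360; Delacroix $827,840; Vance $1,446,090; Quinlan $1,100,290. Sum = $5,747,700.
Difference $5,747,690 − $5,747,700 = −$10 applied to Quinlan: Quinlan becomes $1,100,280.

Dube: $1,184,120 · Bergstrom: $1,189,360 · Delacroix: $827,840 · Vance: $1,446,090 · Quinlan: $1,100,280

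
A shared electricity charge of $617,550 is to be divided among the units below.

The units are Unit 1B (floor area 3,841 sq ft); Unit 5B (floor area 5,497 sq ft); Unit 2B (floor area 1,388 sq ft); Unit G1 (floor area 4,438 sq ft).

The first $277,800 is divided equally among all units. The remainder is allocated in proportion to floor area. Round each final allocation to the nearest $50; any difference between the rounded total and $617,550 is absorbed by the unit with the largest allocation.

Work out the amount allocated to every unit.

Unit 1B: $155,500 | Unit 5B: $192,600 | Unit 2B: $100,550 | Unit G1: $168,900

$277,800 shared equally gives $69,450 per unit.
Remainder $339,750 by floor area (total 15,164): Unit 1B 86,057.75 → $86,050; Unit 5B 123,160.50 → $123,150; Unit 2B 31,098.19 → $31,100; Unit G1 99,433.56 → $99,450.
Totals: Unit 1B $69,450 + $86,050 = $155,500; Unit 5B $69,450 + $123,150 = $192,600; Unit 2B $69,450 + $31,100 = $100,550; Unit G1 $69,450 + $99,450 = $168,900.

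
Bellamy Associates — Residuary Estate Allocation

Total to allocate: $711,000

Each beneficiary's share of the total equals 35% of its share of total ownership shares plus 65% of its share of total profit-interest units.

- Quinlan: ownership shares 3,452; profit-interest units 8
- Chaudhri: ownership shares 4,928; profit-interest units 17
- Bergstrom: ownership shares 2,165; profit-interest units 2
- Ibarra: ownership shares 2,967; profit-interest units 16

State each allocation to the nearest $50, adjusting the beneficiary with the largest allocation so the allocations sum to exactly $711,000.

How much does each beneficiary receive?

Quinlan: $149,550 | Chaudhri: $273,500 | Bergstrom: $61,350 | Ibarra: $226,600

Totals — ownership shares 13,512, profit-interest units 43.
Combined weights (35% ownership shares + 65% profit-interest units): Quinlan 0.2103; Chaudhri 0.3846; Bergstrom 0.0863; Ibarra 0.3187.
Pro-rata amounts: Quinlan 149,556.75; Chaudhri 273,469.26; Bergstrom 61,368.07; Ibarra 226,605.92.
Rounded to nearest $50: Quinlan $149,550; Chaudhri $273,450; Bergstrom $61,350; Ibarra $226,600. Sum = $710,950.
Difference $711,000 − $710,950 = +$50 applied to largest allocation (Chaudhri): Chaudhri becomes $273,500.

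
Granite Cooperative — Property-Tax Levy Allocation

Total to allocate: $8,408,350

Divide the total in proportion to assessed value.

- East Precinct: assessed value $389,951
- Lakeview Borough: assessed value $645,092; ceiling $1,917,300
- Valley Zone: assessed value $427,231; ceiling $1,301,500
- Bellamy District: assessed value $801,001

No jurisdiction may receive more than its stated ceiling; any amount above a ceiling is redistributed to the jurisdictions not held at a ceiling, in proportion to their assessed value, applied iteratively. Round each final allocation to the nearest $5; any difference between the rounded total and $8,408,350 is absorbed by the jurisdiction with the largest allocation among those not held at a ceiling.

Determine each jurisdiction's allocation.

Combined assessed value = 2,263,275.
Proportional shares (ignoring caps): East Precinct 1,448,716.79; Lakeview Borough 2,396,597.55; Valley Zone 1,587,216.66; Bellamy District 2,975,819.00.
Held at cap: Lakeview Borough ($1,917,300), Valley Zone ($1,301,500); balance $5,189,550 reallocated over remaining assessed value 1,190,952.
Shares after redistribution: East Precinct 1,699,203.84 → $1,699,205; Bellamy District 3,490,346.16 → $3,490,345.

East Precinct: $1,699,205; Lakeview Borough: $1,917,300; Valley Zone: $1,301,500; Bellamy District: $3,490,345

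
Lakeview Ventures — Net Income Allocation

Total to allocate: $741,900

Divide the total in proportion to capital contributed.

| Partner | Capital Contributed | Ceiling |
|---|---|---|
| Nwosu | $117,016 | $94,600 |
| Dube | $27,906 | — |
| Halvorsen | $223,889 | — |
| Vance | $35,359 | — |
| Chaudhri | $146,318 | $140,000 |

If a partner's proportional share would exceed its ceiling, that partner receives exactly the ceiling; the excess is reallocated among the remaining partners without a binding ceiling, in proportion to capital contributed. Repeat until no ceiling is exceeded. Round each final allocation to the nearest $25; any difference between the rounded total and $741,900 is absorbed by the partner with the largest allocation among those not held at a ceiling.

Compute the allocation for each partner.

Nwosu: $94,600 | Dube: $49,300 | Halvorsen: $395,525 | Vance: $62,475 | Chaudhri: $140,000

Capital contributed total: 550,488.
Proportional shares (ignoring caps): Nwosu 157,704.02; Dube 37,609.29; Halvorsen 301,738.18; Vance 47,653.79; Chaudhri 197,194.71.
Cap binds for Nwosu ($94,600), Chaudhri ($140,000); remaining pool $507,300 reallocated over remaining capital contributed 287,154.
Shares after redistribution: Dube 49,300.08 → $49,300; Halvorsen 395,533.02 → $395,525; Vance 62,466.90 → $62,475.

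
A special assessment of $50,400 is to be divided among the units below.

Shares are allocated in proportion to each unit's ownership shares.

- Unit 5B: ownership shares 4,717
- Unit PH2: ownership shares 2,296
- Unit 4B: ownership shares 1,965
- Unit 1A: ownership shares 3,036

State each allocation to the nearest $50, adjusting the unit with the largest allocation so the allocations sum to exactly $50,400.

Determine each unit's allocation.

Combined ownership shares = 12,014.
Proportional shares: Unit 5B 4,717/12,014 × $50,400 = 19,788.31; Unit PH2 2,296/12,014 × $50,400 = 9,631.96; Unit 4B 1,965/12,014 × $50,400 = 8,243.38; Unit 1A 3,036/12,014 × $50,400 = 12,736.34.
After rounding ($50): Unit 5B $19,800; Unit PH2 $9,650; Unit 4B $8,250; Unit 1A $12,750. Sum = $50,450.
Difference $50,400 − $50,450 = −$50 applied to largest allocation (Unit 5B): Unit 5B becomes $19,750.

Unit 5B: $19,750; Unit PH2: $9,650; Unit 4B: $8,250; Unit 1A: $12,750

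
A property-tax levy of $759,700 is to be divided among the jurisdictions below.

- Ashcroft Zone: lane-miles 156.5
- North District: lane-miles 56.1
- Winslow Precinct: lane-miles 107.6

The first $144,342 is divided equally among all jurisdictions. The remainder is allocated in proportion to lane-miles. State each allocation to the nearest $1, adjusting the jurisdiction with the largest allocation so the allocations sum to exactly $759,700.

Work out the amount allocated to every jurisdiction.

Ashcroft Zone: $348,874 | North District: $155,927 | Winslow Precinct: $254,899

Equal tier: $144,342 ÷ 3 = $48,114 apiece.
Remainder $615,358 by lane-miles (total 320.2): Ashcroft Zone 300,760.55 → $300,761; North District 107,812.57 → $107,813; Winslow Precinct 206,784.89 → $206,785.
Rounding difference −$1 on remainder applied to Ashcroft Zone.
Totals: Ashcroft Zone $48,114 + $300,760 = $348,874; North District $48,114 + $107,813 = $155,927; Winslow Precinct $48,114 + $206,785 = $254,899.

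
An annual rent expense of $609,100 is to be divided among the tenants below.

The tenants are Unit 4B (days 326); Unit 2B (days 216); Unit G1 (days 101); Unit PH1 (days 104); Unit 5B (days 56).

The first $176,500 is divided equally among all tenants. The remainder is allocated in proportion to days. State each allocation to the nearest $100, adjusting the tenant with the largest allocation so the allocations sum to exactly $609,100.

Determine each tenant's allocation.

Unit 4B: $210,900; Unit 2B: $151,700; Unit G1: $89,700; Unit PH1: $91,300; Unit 5B: $65,500

$176,500 shared equally gives $35,300 per tenant.
Remainder $432,600 by days (total 803): Unit 4B 175,625.90 → $175,600; Unit 2B 116,365.63 → $116,400; Unit G1 54,411.71 → $54,400; Unit PH1 56,027.90 → $56,000; Unit 5B 30,168.87 → $30,200.
Totals: Unit 4B $35,300 + $175,600 = $210,900; Unit 2B $35,300 + $116,400 = $151,700; Unit G1 $35,300 + $54,400 = $89,700; Unit PH1 $35,300 + $56,000 = $91,300; Unit 5B $35,300 + $30,200 = $65,500.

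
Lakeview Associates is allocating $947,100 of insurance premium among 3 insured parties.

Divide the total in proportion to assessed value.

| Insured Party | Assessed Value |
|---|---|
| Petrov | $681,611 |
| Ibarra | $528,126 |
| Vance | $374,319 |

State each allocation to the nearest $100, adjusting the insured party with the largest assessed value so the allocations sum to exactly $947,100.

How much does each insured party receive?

Petrov: $407,500 | Ibarra: $315,800 | Vance: $223,800

Sum of assessed value: 681,611 + 528,126 + 374,319 = 1,584,056.
Raw shares: Petrov 407,532.17; Ibarra 315,764.17; Vance 223,803.66.
After rounding ($100): Petrov $407,500; Ibarra $315,800; Vance $223,800. Sum = $947,100.
Sum already equals the total — no adjustment.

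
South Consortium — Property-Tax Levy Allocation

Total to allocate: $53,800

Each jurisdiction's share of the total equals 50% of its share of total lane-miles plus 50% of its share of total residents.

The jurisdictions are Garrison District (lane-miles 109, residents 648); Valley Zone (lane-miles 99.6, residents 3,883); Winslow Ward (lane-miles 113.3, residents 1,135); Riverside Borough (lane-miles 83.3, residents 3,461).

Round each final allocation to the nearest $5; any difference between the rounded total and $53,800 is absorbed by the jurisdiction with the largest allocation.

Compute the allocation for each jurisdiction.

Lane-miles total 405.2; residents total 9,127.
Combined weights (50% lane-miles + 50% residents): Garrison District 0.1700; Valley Zone 0.3356; Winslow Ward 0.2020; Riverside Borough 0.2924.
Pro-rata amounts: Garrison District 9,146.03; Valley Zone 18,056.51; Winslow Ward 10,866.83; Riverside Borough 15,730.64.
Rounded to nearest $5: Garrison District $9,145; Valley Zone $18,055; Winslow Ward $10,865; Riverside Borough $15,730. Sum = $53,795.
Difference $53,800 − $53,795 = +$5 applied to largest allocation (Valley Zone): Valley Zone becomes $18,060.

Garrison District: $9,145; Valley Zone: $18,060; Winslow Ward: $10,865; Riverside Borough: $15,730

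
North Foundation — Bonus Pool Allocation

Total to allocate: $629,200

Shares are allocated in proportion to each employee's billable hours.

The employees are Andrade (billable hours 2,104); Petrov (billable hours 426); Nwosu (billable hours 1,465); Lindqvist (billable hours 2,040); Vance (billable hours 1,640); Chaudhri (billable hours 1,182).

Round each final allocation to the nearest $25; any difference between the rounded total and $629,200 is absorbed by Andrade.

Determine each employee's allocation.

Combined billable hours = 8,857.
Proportional shares: Andrade 2,104/8,857 × $629,200 = 149,467.86; Petrov 426/8,857 × $629,200 = 30,262.98; Nwosu 1,465/8,857 × $629,200 = 104,073.39; Lindqvist 2,040/8,857 × $629,200 = 144,921.31; Vance 1,640/8,857 × $629,200 = 116,505.36; Chaudhri 1,182/8,857 × $629,200 = 83,969.11.
Rounded to nearest $25: Andrade $149,475; Petrov $30,275; Nwosu $104,075; Lindqvist $144,925; Vance $116,500; Chaudhri $83,975. Sum = $629,225.
Difference $629,200 − $629,225 = −$25 applied to Andrade: Andrade becomes $149,450.

Andrade: $149,450 | Petrov: $30,275 | Nwosu: $104,075 | Lindqvist: $144,925 | Vance: $116,500 | Chaudhri: $83,975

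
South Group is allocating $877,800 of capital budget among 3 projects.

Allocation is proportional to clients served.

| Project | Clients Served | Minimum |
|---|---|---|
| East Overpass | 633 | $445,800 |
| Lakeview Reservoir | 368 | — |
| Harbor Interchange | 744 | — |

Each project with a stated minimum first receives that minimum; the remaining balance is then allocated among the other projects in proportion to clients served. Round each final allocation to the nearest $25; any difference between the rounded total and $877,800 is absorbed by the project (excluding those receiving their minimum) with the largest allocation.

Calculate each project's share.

East Overpass: $445,800; Lakeview Reservoir: $142,975; Harbor Interchange: $289,025

Fund the minimums — East Overpass $445,800. Remaining pool $432,000.
Remaining pool split over remaining clients served 1,112: Lakeview Reservoir 142,964.03 → $142,975; Harbor Interchange 289,035.97 → $289,025.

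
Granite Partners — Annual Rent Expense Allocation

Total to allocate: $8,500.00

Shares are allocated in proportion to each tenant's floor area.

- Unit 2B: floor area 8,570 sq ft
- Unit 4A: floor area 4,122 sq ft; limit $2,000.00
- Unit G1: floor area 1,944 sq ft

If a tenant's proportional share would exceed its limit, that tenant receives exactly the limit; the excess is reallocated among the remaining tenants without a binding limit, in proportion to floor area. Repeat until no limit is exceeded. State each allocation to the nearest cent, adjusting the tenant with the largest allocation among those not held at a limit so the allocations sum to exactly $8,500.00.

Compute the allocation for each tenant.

Sum of floor area: 14,636.
Pro-rata shares before constraints: Unit 2B 4,977.1112; Unit 4A 2,393.8918; Unit G1 1,128.9970.
Capped: Unit 4A ($2,000.00); residual $6,500.00 reallocated over remaining floor area 10,514.
Shares after redistribution: Unit 2B 5,298.1739 → $5,298.17; Unit G1 1,201.8261 → $1,201.83.

Unit 2B: $5,298.17 · Unit 4A: $2,000.00 · Unit G1: $1,201.83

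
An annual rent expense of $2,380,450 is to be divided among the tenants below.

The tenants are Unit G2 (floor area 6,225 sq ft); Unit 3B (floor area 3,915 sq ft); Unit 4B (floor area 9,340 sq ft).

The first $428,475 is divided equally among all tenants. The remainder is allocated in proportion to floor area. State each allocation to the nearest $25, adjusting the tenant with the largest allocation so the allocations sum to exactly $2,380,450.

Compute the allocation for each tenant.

$428,475 shared equally gives $142,825 per tenant.
Remainder $1,951,975 by floor area (total 19,480): Unit G2 623,770.25 → $623,775; Unit 3B 392,298.88 → $392,300; Unit 4B 935,905.88 → $935,900.
Totals: Unit G2 $142,825 + $623,775 = $766,600; Unit 3B $142,825 + $392,300 = $535,125; Unit 4B $142,825 + $935,900 = $1,078,725.

Unit G2: $766,600 · Unit 3B: $535,125 · Unit 4B: $1,078,725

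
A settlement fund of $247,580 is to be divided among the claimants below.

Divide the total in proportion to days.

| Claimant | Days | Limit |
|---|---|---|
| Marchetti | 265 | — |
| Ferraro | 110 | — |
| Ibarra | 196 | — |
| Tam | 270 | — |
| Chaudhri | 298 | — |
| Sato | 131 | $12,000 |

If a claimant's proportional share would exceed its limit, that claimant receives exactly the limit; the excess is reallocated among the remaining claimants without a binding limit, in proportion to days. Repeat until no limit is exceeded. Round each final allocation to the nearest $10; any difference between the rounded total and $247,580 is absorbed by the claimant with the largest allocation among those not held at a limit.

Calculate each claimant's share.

Marchetti: $54,810; Ferraro: $22,750; Ibarra: $40,540; Tam: $55,840; Chaudhri: $61,640; Sato: $12,000

Sum of days: 1,270.
Proportional shares (ignoring caps): Marchetti 51,660.39; Ferraro 21,443.94; Ibarra 38,209.20; Tam 52,635.12; Chaudhri 58,093.57; Sato 25,537.78.
Capped: Sato ($12,000); balance $235,580 reallocated over remaining days 1,139.
Shares after redistribution: Marchetti 54,810.10 → $54,810; Ferraro 22,751.36 → $22,750; Ibarra 40,538.79 → $40,540; Tam 55,844.25 → $55,840; Chaudhri 61,635.50 → $61,640.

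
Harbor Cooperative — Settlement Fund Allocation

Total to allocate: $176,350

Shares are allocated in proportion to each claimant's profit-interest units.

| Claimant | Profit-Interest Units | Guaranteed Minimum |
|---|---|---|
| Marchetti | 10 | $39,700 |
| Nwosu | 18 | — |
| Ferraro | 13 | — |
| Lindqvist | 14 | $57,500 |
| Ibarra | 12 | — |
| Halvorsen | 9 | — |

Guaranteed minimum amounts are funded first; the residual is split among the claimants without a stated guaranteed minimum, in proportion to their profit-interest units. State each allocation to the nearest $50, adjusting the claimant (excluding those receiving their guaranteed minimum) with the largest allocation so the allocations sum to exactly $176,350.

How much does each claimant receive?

Guaranteed amounts: Marchetti $39,700; Lindqvist $57,500. Remaining pool $79,150.
Remaining pool split over remaining profit-interest units 52: Nwosu 27,398.08 → $27,400; Ferraro 19,787.50 → $19,800; Ibarra 18,265.38 → $18,250; Halvorsen 13,699.04 → $13,700.

Marchetti: $39,700 · Nwosu: $27,400 · Ferraro: $19,800 · Lindqvist: $57,500 · Ibarra: $18,250 · Halvorsen: $13,700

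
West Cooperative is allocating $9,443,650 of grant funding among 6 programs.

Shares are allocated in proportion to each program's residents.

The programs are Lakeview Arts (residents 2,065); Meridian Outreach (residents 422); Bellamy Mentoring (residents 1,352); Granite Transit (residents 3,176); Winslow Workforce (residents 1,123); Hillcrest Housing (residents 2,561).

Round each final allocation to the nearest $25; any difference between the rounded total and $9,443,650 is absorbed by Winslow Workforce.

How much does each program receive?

Lakeview Arts: $1,822,700; Meridian Outreach: $372,475; Bellamy Mentoring: $1,193,375; Granite Transit: $2,803,350; Winslow Workforce: $991,250; Hillcrest Housing: $2,260,500

Combined residents = 10,699.
Raw shares: Lakeview Arts 2,065/10,699 × $9,443,650 = 1,822,706.54; Meridian Outreach 422/10,699 × $9,443,650 = 372,485.31; Bellamy Mentoring 1,352/10,699 × $9,443,650 = 1,193,365.25; Granite Transit 3,176/10,699 × $9,443,650 = 2,803,349.14; Winslow Workforce 1,123/10,699 × $9,443,650 = 991,234.60; Hillcrest Housing 2,561/10,699 × $9,443,650 = 2,260,509.17.
Rounded to nearest $25: Lakeview Arts $1,822,700; Meridian Outreach $372,475; Bellamy Mentoring $1,193,375; Granite Transit $2,803,350; Winslow Workforce $991,225; Hillcrest Housing $2,260,500. Sum = $9,443,625.
Difference $9,443,650 − $9,443,625 = +$25 applied to Winslow Workforce: Winslow Workforce becomes $991,250.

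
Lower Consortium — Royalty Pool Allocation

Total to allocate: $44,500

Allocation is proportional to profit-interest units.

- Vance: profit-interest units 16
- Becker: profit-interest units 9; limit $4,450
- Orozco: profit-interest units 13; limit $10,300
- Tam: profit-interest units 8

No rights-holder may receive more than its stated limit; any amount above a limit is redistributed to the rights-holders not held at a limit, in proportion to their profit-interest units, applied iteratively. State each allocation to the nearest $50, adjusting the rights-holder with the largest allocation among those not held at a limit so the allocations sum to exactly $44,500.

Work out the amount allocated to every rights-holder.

Vance: $19,850 · Becker: $4,450 · Orozco: $10,300 · Tam: $9,900

Combined profit-interest units = 46.
Proportional shares (ignoring caps): Vance 15,478.26; Becker 8,706.52; Orozco 12,576.09; Tam 7,739.13.
Capped: Becker ($4,450), Orozco ($10,300); balance $29,750 reallocated over remaining profit-interest units 24.
Remaining shares: Vance 19,833.33 → $19,850; Tam 9,916.67 → $9,900.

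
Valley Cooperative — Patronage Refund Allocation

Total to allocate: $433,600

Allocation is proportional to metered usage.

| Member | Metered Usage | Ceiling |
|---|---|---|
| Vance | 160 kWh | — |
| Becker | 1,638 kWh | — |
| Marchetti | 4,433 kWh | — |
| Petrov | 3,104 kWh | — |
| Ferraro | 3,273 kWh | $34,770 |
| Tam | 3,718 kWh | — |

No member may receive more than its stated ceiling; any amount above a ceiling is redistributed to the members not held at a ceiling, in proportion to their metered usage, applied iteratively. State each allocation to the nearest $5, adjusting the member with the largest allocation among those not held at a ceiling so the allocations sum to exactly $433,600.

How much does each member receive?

Sum of metered usage: 16,326.
Pro-rata shares before constraints: Vance 4,249.42; Becker 43,503.42; Marchetti 117,735.44; Petrov 82,438.71; Ferraro 86,927.16; Tam 98,745.85.
Capped: Ferraro ($34,770); residual $398,830 reallocated over remaining metered usage 13,053.
Remaining shares: Vance 4,888.75 → $4,890; Becker 50,048.54 → $50,050; Marchetti 135,448.82 → $135,450; Petrov 94,841.67 → $94,840; Tam 113,602.23 → $113,600.

Vance: $4,890; Becker: $50,050; Marchetti: $135,450; Petrov: $94,840; Ferraro: $34,770; Tam: $113,600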